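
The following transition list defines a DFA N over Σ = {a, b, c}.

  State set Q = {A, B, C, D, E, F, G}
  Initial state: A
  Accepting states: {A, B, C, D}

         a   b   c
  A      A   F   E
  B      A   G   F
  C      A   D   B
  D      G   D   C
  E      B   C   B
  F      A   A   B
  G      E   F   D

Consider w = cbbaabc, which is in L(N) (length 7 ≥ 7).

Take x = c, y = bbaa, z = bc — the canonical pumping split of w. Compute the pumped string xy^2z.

cbbaabbaabc

xy^2z = c·bbaa·bbaa·bc = cbbaabbaabc.
Reading y = bbaa takes N from E back to E, so after x·y·y the machine is still in E, and z then leads to the accepting state B. Hence cbbaabbaabc ∈ L(N).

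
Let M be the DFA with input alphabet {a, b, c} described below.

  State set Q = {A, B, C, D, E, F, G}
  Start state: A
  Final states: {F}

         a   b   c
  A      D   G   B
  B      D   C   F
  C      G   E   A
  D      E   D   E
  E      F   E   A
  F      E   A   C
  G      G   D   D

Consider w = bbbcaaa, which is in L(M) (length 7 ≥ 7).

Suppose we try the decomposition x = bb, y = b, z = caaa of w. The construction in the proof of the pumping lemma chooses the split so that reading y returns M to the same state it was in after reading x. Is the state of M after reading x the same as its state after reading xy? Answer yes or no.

yes

State sequence: A -b-> G -b-> D -b-> D

After x (step 2): D. After xy (step 3): D.
They match, so y = b drives M around a cycle from D back to itself; pumping y any number of times keeps M in D before reading z, and xyⁱz ∈ L(M) for every i ≥ 0.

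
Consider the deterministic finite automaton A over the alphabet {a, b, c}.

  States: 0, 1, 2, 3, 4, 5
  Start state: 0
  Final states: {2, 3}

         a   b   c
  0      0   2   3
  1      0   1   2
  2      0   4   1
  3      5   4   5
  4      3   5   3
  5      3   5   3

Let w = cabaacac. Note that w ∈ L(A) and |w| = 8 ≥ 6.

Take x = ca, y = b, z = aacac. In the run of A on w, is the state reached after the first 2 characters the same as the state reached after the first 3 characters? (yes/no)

yes

State sequence: 0 -c-> 3 -a-> 5 -b-> 5

After x (step 2): 5. After xy (step 3): 5.
They match, so y = b drives A around a cycle from 5 back to itself; pumping y any number of times keeps A in 5 before reading z, and xyⁱz ∈ L(A) for every i ≥ 0.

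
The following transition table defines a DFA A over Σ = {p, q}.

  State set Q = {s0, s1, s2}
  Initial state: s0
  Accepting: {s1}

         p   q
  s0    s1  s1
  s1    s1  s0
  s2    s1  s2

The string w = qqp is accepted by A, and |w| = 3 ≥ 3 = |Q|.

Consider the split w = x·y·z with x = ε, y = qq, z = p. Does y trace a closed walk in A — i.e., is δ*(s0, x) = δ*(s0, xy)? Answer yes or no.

State sequence: s0 -q-> s1 -q-> s0

After x (step 0): s0. After xy (step 2): s0.
They match, so y = qq drives A around a cycle from s0 back to itself; pumping y any number of times keeps A in s0 before reading z, and xyⁱz ∈ L(A) for every i ≥ 0.

yes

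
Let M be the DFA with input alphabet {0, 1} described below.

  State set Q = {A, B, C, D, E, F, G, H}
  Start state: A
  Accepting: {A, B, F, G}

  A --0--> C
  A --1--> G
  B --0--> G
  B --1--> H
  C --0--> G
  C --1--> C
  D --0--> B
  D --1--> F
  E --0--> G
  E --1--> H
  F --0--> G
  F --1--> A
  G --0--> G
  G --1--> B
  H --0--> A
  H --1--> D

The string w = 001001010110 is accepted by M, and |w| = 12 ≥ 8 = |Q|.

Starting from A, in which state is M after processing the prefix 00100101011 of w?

H

State sequence: A -0-> C -0-> G -1-> B -0-> G -0-> G -1-> B -0-> G -1-> B -0-> G -1-> B -1-> H

After reading 11 characters, M is in state H.
(This kind of state-tracing is the core of the pumping-lemma construction: with 8 states, pigeonhole forces a repeat within the first 8 steps.)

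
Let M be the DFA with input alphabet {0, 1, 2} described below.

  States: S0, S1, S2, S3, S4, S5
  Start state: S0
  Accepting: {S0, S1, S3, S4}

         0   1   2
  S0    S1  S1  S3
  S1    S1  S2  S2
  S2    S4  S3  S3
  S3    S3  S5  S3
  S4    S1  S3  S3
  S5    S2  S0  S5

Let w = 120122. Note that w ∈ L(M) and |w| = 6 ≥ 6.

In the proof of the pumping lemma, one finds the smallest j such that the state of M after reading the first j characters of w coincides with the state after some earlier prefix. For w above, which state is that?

S3

Run of M on w = 1 2 0 1 2 2:
  step 0: S0  (start)
  step 1: S1  (read 1: S0→S1)
  step 2: S2  (read 2: S1→S2)
  step 3: S4  (read 0: S2→S4)
  step 4: S3  (read 1: S4→S3)
  step 5: S3  (read 2: S3→S3)   ← first repeat (S3 seen earlier)
  step 6: S3  (read 2: S3→S3)

The earliest repeat is at step j = 5: M is in S3, which it already visited at step i = 4.
The DFA has 6 states, so the proof of the pumping lemma guarantees a repeated state among the first 6+1 visited; the segment between the two visits is the pumpable y.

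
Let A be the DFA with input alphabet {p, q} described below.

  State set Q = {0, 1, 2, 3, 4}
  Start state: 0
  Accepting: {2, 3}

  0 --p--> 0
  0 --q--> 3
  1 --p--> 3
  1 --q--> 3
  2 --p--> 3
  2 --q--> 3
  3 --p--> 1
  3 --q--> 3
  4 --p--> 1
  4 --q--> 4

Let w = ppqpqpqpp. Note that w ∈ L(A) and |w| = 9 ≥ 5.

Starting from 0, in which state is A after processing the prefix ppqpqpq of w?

3

State sequence: 0 -p-> 0 -p-> 0 -q-> 3 -p-> 1 -q-> 3 -p-> 1 -q-> 3

After reading 7 characters, A is in state 3.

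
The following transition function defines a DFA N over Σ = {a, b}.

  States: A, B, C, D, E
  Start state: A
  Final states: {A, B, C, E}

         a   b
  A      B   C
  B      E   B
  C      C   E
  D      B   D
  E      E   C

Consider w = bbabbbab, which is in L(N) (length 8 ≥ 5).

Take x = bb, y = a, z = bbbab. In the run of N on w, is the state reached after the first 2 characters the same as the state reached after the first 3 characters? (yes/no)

yes

State sequence: A -b-> C -b-> E -a-> E

After x (step 2): E. After xy (step 3): E.
They match, so y = a drives N around a cycle from E back to itself; pumping y any number of times keeps N in E before reading z, and xyⁱz ∈ L(N) for every i ≥ 0.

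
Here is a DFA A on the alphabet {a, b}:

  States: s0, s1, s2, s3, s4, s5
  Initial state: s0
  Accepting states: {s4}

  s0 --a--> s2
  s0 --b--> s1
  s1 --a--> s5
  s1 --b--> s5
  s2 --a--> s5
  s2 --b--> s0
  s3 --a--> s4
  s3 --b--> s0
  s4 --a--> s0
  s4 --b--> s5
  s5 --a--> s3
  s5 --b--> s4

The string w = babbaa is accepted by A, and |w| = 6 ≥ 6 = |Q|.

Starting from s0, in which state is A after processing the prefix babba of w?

s3

State sequence: s0 -b-> s1 -a-> s5 -b-> s4 -b-> s5 -a-> s3

After reading 5 characters, A is in state s3.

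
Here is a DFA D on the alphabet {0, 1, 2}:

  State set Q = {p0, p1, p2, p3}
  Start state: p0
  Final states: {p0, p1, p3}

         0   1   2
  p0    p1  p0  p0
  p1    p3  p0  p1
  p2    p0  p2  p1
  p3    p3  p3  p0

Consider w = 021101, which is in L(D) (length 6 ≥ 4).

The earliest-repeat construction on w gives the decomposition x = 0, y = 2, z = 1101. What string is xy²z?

xy^2z = 0·2·2·1101 = 0221101.
Reading y = 2 takes D from p1 back to p1, so after x·y·y the machine is still in p1, and z then leads to the accepting state p0. Hence 0221101 ∈ L(D).

0221101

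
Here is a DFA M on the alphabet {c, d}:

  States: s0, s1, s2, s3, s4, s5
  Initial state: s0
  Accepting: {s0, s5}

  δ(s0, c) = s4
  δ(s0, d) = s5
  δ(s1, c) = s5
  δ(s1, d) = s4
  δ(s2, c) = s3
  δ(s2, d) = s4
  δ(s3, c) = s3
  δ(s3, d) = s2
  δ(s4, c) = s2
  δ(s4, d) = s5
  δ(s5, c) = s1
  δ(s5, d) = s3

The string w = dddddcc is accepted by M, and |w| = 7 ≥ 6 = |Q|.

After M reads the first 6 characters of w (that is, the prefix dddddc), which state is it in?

s1

State sequence: s0 -d-> s5 -d-> s3 -d-> s2 -d-> s4 -d-> s5 -c-> s1

After reading 6 characters, M is in state s1.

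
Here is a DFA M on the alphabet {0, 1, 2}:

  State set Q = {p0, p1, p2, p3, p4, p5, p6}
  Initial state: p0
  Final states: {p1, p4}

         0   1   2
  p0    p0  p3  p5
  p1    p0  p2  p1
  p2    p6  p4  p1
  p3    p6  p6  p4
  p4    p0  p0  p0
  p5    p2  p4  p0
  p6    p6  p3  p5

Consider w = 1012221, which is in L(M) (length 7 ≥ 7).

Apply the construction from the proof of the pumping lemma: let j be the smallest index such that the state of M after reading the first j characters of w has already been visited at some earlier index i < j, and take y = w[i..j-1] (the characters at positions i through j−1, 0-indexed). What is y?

01

Run of M on w = 1 0 1 2 2 2 1:
  step 0: p0  (start)
  step 1: p3  (read 1: p0→p3)
  step 2: p6  (read 0: p3→p6)
  step 3: p3  (read 1: p6→p3)   ← first repeat (p3 seen earlier)
  step 4: p4  (read 2: p3→p4)
  step 5: p0  (read 2: p4→p0)
  step 6: p5  (read 2: p0→p5)
  step 7: p4  (read 1: p5→p4)

So i = 1, j = 3, giving x = w[0:1] = 1, y = w[1:3] = 01, z = w[3:7] = 2221.
Check: |xy| = 3 ≤ 7 and |y| = 2 ≥ 1. Reading y takes M from p3 back to p3, so every xyⁱz is accepted.
The DFA has 7 states, so the proof of the pumping lemma guarantees a repeated state among the first 7+1 visited; the segment between the two visits is the pumpable y.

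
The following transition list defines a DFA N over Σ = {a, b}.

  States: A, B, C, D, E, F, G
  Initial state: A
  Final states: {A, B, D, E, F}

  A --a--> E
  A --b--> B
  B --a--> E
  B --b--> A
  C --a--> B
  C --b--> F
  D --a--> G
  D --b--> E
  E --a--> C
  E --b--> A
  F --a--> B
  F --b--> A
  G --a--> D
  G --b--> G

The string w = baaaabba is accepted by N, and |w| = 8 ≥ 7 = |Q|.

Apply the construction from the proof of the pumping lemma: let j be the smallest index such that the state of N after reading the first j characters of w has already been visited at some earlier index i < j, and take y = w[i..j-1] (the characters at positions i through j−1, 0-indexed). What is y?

State sequence: A -b-> B -a-> E -a-> C -a-> B -a-> E -b-> A -b-> B -a-> E
First repeat at step 4: B was already visited.

So i = 1, j = 4, giving x = w[0:1] = b, y = w[1:4] = aaa, z = w[4:8] = abba.
Check: |xy| = 4 ≤ 7 and |y| = 3 ≥ 1. Reading y takes N from B back to B, so every xyⁱz is accepted.
The DFA has 7 states, so the proof of the pumping lemma guarantees a repeated state among the first 7+1 visited; the segment between the two visits is the pumpable y.

aaa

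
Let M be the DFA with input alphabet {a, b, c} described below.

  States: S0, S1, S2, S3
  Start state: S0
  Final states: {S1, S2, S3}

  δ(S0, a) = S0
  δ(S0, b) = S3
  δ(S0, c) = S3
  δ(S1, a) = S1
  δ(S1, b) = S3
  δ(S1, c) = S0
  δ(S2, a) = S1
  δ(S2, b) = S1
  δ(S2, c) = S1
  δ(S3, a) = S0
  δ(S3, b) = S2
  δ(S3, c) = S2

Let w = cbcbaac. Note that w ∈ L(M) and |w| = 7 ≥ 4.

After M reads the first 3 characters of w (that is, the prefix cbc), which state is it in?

S1

State sequence: S0 -c-> S3 -b-> S2 -c-> S1

After reading 3 characters, M is in state S1.
(This kind of state-tracing is the core of the pumping-lemma construction: with 4 states, pigeonhole forces a repeat within the first 4 steps.)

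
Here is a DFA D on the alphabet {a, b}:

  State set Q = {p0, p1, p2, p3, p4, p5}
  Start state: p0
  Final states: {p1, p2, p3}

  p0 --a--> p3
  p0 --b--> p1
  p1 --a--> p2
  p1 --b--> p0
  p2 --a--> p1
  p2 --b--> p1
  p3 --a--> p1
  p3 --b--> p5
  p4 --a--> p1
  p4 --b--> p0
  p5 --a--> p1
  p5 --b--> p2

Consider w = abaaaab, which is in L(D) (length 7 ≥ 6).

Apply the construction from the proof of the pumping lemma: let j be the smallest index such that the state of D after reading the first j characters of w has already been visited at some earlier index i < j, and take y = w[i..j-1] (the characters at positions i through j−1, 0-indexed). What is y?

Run of D on w = a b a a a a b:
  step 0: p0  (start)
  step 1: p3  (read a: p0→p3)
  step 2: p5  (read b: p3→p5)
  step 3: p1  (read a: p5→p1)
  step 4: p2  (read a: p1→p2)
  step 5: p1  (read a: p2→p1)   ← first repeat (p1 seen earlier)
  step 6: p2  (read a: p1→p2)
  step 7: p1  (read b: p2→p1)

So i = 3, j = 5, giving x = w[0:3] = aba, y = w[3:5] = aa, z = w[5:7] = ab.
Check: |xy| = 5 ≤ 6 and |y| = 2 ≥ 1. Reading y takes D from p1 back to p1, so every xyⁱz is accepted.
The DFA has 6 states, so the proof of the pumping lemma guarantees a repeated state among the first 6+1 visited; the segment between the two visits is the pumpable y.

aa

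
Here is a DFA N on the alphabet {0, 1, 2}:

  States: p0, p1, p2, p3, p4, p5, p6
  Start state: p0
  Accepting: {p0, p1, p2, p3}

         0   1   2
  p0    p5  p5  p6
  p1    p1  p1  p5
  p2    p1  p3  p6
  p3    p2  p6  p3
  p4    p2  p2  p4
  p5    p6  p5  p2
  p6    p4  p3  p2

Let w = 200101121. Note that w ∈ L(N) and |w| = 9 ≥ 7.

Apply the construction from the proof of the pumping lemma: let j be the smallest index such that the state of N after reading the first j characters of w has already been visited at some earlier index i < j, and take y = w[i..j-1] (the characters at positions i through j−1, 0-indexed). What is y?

State sequence: p0 -2-> p6 -0-> p4 -0-> p2 -1-> p3 -0-> p2 -1-> p3 -1-> p6 -2-> p2 -1-> p3
First repeat at step 5: p2 was already visited.

So i = 3, j = 5, giving x = w[0:3] = 200, y = w[3:5] = 10, z = w[5:9] = 1121.
Check: |xy| = 5 ≤ 7 and |y| = 2 ≥ 1. Reading y takes N from p2 back to p2, so every xyⁱz is accepted.
Since N has 7 states, any run of length ≥ 7 visits 7+1 states, so by pigeonhole some state repeats within the first 7 steps — that repeat gives the pumpable loop.

10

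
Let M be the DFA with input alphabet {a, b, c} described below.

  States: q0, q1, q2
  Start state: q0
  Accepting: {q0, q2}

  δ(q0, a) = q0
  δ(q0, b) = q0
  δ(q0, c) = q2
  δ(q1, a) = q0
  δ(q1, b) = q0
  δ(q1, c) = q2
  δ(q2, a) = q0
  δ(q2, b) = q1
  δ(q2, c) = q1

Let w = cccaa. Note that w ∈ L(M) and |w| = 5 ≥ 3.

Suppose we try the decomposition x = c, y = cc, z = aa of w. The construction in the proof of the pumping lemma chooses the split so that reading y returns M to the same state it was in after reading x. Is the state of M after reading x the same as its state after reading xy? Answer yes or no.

State sequence: q0 -c-> q2 -c-> q1 -c-> q2

After x (step 1): q2. After xy (step 3): q2.
They match, so y = cc drives M around a cycle from q2 back to itself; pumping y any number of times keeps M in q2 before reading z, and xyⁱz ∈ L(M) for every i ≥ 0.

yes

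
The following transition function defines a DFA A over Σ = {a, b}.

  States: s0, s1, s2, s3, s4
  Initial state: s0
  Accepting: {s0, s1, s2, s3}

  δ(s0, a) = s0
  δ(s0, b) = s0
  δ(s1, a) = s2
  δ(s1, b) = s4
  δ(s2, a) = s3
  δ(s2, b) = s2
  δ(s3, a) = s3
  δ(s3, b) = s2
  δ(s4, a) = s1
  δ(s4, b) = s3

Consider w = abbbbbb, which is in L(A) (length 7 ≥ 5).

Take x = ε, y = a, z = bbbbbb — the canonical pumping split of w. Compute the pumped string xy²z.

xy^2z = ε·a·a·bbbbbb = aabbbbbb.
Reading y = a takes A from s0 back to s0, so after x·y·y the machine is still in s0, and z then leads to the accepting state s0. Hence aabbbbbb ∈ L(A).

aabbbbbb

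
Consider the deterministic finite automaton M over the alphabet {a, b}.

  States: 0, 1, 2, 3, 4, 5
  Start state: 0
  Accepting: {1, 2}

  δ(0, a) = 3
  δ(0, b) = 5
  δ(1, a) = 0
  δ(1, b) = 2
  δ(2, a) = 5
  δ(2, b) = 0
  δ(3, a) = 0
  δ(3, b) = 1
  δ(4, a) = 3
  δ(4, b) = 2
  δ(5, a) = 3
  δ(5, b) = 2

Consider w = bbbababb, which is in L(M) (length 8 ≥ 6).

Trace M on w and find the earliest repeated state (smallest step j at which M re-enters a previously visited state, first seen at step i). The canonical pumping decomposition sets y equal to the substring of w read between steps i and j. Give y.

bbb

State sequence: 0 -b-> 5 -b-> 2 -b-> 0 -a-> 3 -b-> 1 -a-> 0 -b-> 5 -b-> 2
First repeat at step 3: 0 was already visited.

So i = 0, j = 3, giving x = w[0:0] = ε, y = w[0:3] = bbb, z = w[3:8] = ababb.
Check: |xy| = 3 ≤ 6 and |y| = 3 ≥ 1. Reading y takes M from 0 back to 0, so every xyⁱz is accepted.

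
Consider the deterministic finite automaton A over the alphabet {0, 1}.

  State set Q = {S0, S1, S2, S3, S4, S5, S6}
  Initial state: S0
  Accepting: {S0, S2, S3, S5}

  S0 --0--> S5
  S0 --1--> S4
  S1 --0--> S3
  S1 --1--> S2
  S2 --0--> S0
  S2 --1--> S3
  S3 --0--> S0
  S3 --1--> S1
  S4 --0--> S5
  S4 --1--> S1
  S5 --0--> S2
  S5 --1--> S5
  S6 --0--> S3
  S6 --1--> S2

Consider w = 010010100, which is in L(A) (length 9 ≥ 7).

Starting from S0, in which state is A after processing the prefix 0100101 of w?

Run of A on the first 7 characters of w = 0 1 0 0 1 0 1:
  step 0: S0  (start)
  step 1: S5  (read 0: S0→S5)
  step 2: S5  (read 1: S5→S5)
  step 3: S2  (read 0: S5→S2)
  step 4: S0  (read 0: S2→S0)
  step 5: S4  (read 1: S0→S4)
  step 6: S5  (read 0: S4→S5)
  step 7: S5  (read 1: S5→S5)

After reading 7 characters, A is in state S5.
(This kind of state-tracing is the core of the pumping-lemma construction: with 7 states, pigeonhole forces a repeat within the first 7 steps.)

S5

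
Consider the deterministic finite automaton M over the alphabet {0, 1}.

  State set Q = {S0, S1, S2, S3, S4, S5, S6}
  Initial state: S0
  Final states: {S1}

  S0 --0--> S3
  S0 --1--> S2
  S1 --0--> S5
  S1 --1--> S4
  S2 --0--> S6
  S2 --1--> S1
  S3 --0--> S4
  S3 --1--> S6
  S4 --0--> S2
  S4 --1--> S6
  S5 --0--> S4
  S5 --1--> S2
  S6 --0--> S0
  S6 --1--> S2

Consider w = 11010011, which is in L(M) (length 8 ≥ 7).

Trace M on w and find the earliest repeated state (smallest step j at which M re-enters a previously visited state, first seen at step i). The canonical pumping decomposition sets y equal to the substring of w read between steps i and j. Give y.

Run of M on w = 1 1 0 1 0 0 1 1:
  step 0: S0  (start)
  step 1: S2  (read 1: S0→S2)
  step 2: S1  (read 1: S2→S1)
  step 3: S5  (read 0: S1→S5)
  step 4: S2  (read 1: S5→S2)   ← first repeat (S2 seen earlier)
  step 5: S6  (read 0: S2→S6)
  step 6: S0  (read 0: S6→S0)
  step 7: S2  (read 1: S0→S2)
  step 8: S1  (read 1: S2→S1)

So i = 1, j = 4, giving x = w[0:1] = 1, y = w[1:4] = 101, z = w[4:8] = 0011.
Check: |xy| = 4 ≤ 7 and |y| = 3 ≥ 1. Reading y takes M from S2 back to S2, so every xyⁱz is accepted.
Since M has 7 states, any run of length ≥ 7 visits 7+1 states, so by pigeonhole some state repeats within the first 7 steps — that repeat gives the pumpable loop.

101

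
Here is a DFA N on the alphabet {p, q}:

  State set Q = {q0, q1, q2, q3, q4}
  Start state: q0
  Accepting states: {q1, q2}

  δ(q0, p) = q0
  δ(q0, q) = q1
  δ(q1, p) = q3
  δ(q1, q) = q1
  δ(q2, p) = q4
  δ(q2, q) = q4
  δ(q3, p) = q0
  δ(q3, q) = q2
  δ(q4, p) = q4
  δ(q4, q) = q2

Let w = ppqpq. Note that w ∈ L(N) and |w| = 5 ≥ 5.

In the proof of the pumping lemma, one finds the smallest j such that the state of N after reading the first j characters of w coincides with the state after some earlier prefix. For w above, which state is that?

q0

State sequence: q0 -p-> q0 -p-> q0 -q-> q1 -p-> q3 -q-> q2
First repeat at step 1: q0 was already visited.

The earliest repeat is at step j = 1: N is in q0, which it already visited at step i = 0.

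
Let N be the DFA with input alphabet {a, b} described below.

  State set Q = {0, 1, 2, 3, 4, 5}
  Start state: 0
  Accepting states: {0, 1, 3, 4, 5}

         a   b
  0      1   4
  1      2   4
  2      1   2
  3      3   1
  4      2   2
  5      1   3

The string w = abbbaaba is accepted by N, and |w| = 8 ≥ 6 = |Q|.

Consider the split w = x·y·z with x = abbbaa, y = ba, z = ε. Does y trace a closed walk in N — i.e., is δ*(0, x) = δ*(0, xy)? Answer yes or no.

no

State sequence: 0 -a-> 1 -b-> 4 -b-> 2 -b-> 2 -a-> 1 -a-> 2 -b-> 2 -a-> 1

After x (step 6): 2. After xy (step 8): 1.
They differ (2 ≠ 1), so y is not a cycle from the state after x; this split is not the one the pumping-lemma construction produces, and pumping y need not keep the string in L(N).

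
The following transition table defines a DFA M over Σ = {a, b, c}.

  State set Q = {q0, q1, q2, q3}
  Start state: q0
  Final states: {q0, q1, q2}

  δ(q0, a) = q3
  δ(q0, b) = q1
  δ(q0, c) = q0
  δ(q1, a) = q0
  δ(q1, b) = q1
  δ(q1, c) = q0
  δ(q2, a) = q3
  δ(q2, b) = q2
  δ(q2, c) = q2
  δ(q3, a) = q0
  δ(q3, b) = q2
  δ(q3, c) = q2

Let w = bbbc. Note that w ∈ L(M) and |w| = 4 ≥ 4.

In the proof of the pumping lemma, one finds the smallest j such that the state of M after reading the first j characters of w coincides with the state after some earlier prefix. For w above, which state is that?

State sequence: q0 -b-> q1 -b-> q1 -b-> q1 -c-> q0
First repeat at step 2: q1 was already visited.

The earliest repeat is at step j = 2: M is in q1, which it already visited at step i = 1.
The DFA has 4 states, so the proof of the pumping lemma guarantees a repeated state among the first 4+1 visited; the segment between the two visits is the pumpable y.

q1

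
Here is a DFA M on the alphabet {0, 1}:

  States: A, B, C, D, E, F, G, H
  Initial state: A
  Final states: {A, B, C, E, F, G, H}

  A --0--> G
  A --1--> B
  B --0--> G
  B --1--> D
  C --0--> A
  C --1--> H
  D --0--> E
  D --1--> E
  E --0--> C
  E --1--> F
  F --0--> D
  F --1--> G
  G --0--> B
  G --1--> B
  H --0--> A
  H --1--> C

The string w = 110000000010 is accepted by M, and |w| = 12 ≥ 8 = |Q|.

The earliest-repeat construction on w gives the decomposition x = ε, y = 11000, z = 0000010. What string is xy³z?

1100011000110000000010

xy^3z = ε·11000·11000·11000·0000010 = 1100011000110000000010.
Reading y = 11000 takes M from A back to A, so after x·y·y·y the machine is still in A, and z then leads to the accepting state G. Hence 1100011000110000000010 ∈ L(M).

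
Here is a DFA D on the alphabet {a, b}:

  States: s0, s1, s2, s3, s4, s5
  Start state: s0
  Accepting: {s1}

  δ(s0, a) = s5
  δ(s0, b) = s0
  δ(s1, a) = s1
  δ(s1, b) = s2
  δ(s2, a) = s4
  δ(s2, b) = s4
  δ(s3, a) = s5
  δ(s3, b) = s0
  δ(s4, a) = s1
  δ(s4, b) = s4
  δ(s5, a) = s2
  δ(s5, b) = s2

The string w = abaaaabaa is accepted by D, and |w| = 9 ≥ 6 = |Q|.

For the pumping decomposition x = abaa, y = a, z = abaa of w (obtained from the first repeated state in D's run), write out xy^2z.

abaaaaabaa

xy^2z = abaa·a·a·abaa = abaaaaabaa.
Reading y = a takes D from s1 back to s1, so after x·y·y the machine is still in s1, and z then leads to the accepting state s1. Hence abaaaaabaa ∈ L(D).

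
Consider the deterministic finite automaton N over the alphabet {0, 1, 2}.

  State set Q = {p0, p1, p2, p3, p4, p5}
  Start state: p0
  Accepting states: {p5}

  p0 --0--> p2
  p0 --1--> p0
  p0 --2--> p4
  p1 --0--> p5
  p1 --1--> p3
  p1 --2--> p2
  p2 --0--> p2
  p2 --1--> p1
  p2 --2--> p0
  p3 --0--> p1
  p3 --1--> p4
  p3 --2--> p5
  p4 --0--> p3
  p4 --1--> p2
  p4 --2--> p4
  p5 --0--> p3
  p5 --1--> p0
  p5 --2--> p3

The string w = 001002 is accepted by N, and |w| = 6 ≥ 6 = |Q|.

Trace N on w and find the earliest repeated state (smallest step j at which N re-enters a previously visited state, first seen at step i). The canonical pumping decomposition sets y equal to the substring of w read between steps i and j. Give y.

State sequence: p0 -0-> p2 -0-> p2 -1-> p1 -0-> p5 -0-> p3 -2-> p5
First repeat at step 2: p2 was already visited.

So i = 1, j = 2, giving x = w[0:1] = 0, y = w[1:2] = 0, z = w[2:6] = 1002.
Check: |xy| = 2 ≤ 6 and |y| = 1 ≥ 1. Reading y takes N from p2 back to p2, so every xyⁱz is accepted.

0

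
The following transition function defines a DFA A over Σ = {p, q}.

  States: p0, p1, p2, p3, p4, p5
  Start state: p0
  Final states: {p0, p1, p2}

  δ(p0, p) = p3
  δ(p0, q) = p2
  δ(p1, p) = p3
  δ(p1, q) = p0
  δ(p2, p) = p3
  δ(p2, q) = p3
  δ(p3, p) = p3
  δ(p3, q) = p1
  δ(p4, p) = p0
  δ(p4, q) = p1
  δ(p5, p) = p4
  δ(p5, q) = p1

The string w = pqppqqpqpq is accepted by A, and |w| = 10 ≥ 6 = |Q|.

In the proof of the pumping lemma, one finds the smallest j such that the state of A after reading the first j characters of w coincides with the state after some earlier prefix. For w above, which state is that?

p3

Run of A on w = p q p p q q p q p q:
  step 0: p0  (start)
  step 1: p3  (read p: p0→p3)
  step 2: p1  (read q: p3→p1)
  step 3: p3  (read p: p1→p3)   ← first repeat (p3 seen earlier)
  step 4: p3  (read p: p3→p3)
  step 5: p1  (read q: p3→p1)
  step 6: p0  (read q: p1→p0)
  step 7: p3  (read p: p0→p3)
  step 8: p1  (read q: p3→p1)
  step 9: p3  (read p: p1→p3)
  step 10: p1  (read q: p3→p1)

The earliest repeat is at step j = 3: A is in p3, which it already visited at step i = 1.
With |Q| = 6, pigeonhole forces a state repeat no later than step 6; the substring read between the first and second visits to that state can be pumped.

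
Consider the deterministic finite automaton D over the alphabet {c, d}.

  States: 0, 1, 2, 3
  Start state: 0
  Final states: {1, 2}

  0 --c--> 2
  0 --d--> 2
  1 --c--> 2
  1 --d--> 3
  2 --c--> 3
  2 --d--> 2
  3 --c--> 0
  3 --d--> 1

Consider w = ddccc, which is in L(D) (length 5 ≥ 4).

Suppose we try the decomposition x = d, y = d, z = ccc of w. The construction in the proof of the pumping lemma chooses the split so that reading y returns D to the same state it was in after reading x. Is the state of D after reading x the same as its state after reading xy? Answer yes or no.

Run of D on the first 2 characters of w = d d:
  step 0: 0  (start)
  step 1: 2  (read d: 0→2)
  step 2: 2  (read d: 2→2)

After x (step 1): 2. After xy (step 2): 2.
They match, so y = d drives D around a cycle from 2 back to itself; pumping y any number of times keeps D in 2 before reading z, and xyⁱz ∈ L(D) for every i ≥ 0.

yes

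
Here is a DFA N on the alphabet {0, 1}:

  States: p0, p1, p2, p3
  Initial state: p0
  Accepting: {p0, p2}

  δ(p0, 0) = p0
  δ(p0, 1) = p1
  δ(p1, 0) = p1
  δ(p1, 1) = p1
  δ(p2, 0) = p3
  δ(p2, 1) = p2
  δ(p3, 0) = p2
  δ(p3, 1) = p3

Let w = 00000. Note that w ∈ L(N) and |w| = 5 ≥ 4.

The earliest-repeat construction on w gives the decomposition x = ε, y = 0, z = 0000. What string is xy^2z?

000000

xy^2z = ε·0·0·0000 = 000000.
Reading y = 0 takes N from p0 back to p0, so after x·y·y the machine is still in p0, and z then leads to the accepting state p0. Hence 000000 ∈ L(N).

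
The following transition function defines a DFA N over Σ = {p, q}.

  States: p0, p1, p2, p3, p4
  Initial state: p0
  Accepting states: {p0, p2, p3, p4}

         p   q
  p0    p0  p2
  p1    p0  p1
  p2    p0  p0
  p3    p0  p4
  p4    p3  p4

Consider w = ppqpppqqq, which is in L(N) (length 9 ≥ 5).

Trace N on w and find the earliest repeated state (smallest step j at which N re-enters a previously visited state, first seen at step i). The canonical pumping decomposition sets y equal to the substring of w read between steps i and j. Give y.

p

Run of N on w = p p q p p p q q q:
  step 0: p0  (start)
  step 1: p0  (read p: p0→p0)   ← first repeat (p0 seen earlier)
  step 2: p0  (read p: p0→p0)
  step 3: p2  (read q: p0→p2)
  step 4: p0  (read p: p2→p0)
  step 5: p0  (read p: p0→p0)
  step 6: p0  (read p: p0→p0)
  step 7: p2  (read q: p0→p2)
  step 8: p0  (read q: p2→p0)
  step 9: p2  (read q: p0→p2)

So i = 0, j = 1, giving x = w[0:0] = ε, y = w[0:1] = p, z = w[1:9] = pqpppqqq.
Check: |xy| = 1 ≤ 5 and |y| = 1 ≥ 1. Reading y takes N from p0 back to p0, so every xyⁱz is accepted.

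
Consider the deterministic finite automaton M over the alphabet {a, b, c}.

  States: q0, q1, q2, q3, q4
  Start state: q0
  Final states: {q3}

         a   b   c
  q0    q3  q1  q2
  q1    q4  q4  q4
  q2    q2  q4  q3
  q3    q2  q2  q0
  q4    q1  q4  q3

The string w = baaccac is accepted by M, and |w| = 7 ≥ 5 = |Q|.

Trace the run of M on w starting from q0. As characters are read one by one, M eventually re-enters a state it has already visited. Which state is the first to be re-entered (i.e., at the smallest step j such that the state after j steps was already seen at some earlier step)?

Run of M on w = b a a c c a c:
  step 0: q0  (start)
  step 1: q1  (read b: q0→q1)
  step 2: q4  (read a: q1→q4)
  step 3: q1  (read a: q4→q1)   ← first repeat (q1 seen earlier)
  step 4: q4  (read c: q1→q4)
  step 5: q3  (read c: q4→q3)
  step 6: q2  (read a: q3→q2)
  step 7: q3  (read c: q2→q3)

The earliest repeat is at step j = 3: M is in q1, which it already visited at step i = 1.
Pumping length from the standard proof: p = 5 (the number of states). The repeated state found above gives |xy| = j ≤ 5 and |y| = j − i ≥ 1.

q1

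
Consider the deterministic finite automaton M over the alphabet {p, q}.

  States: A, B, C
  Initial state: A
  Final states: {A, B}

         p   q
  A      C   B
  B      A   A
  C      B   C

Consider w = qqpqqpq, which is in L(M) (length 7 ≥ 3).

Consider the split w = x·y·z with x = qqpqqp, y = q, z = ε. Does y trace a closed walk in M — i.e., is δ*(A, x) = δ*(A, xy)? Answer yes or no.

no

State sequence: A -q-> B -q-> A -p-> C -q-> C -q-> C -p-> B -q-> A

After x (step 6): B. After xy (step 7): A.
They differ (B ≠ A), so y is not a cycle from the state after x; this split is not the one the pumping-lemma construction produces, and pumping y need not keep the string in L(M).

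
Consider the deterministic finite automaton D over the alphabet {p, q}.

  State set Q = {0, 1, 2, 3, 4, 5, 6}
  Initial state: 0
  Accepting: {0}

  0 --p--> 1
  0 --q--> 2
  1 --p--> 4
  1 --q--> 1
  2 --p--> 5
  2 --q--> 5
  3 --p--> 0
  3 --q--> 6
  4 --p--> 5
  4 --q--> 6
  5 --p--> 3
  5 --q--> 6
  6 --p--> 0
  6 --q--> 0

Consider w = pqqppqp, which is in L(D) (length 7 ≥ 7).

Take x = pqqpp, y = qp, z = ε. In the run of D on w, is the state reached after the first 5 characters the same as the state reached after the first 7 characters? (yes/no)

Run of D on the first 7 characters of w = p q q p p q p:
  step 0: 0  (start)
  step 1: 1  (read p: 0→1)
  step 2: 1  (read q: 1→1)
  step 3: 1  (read q: 1→1)
  step 4: 4  (read p: 1→4)
  step 5: 5  (read p: 4→5)
  step 6: 6  (read q: 5→6)
  step 7: 0  (read p: 6→0)

After x (step 5): 5. After xy (step 7): 0.
They differ (5 ≠ 0), so y is not a cycle from the state after x; this split is not the one the pumping-lemma construction produces, and pumping y need not keep the string in L(D).

no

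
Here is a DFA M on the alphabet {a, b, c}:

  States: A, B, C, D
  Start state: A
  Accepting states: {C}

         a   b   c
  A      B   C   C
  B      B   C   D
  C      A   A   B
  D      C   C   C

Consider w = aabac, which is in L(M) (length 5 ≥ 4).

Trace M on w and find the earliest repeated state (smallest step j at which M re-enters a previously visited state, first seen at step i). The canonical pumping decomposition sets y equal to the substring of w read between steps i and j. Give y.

State sequence: A -a-> B -a-> B -b-> C -a-> A -c-> C
First repeat at step 2: B was already visited.

So i = 1, j = 2, giving x = w[0:1] = a, y = w[1:2] = a, z = w[2:5] = bac.
Check: |xy| = 2 ≤ 4 and |y| = 1 ≥ 1. Reading y takes M from B back to B, so every xyⁱz is accepted.

a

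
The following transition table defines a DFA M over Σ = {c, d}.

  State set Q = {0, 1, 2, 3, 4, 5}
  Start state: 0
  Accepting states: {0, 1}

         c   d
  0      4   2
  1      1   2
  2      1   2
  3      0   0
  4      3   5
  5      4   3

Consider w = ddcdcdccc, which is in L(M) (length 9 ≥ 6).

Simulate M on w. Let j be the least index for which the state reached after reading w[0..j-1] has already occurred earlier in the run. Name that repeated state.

2

State sequence: 0 -d-> 2 -d-> 2 -c-> 1 -d-> 2 -c-> 1 -d-> 2 -c-> 1 -c-> 1 -c-> 1
First repeat at step 2: 2 was already visited.

The earliest repeat is at step j = 2: M is in 2, which it already visited at step i = 1.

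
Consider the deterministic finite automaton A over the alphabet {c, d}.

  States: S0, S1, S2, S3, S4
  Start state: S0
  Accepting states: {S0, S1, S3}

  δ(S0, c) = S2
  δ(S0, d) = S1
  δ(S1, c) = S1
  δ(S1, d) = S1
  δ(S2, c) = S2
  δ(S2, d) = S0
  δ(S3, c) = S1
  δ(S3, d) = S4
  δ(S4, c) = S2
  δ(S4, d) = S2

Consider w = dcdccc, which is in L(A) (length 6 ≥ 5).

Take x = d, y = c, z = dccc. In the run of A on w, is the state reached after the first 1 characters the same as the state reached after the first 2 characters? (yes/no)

Run of A on the first 2 characters of w = d c:
  step 0: S0  (start)
  step 1: S1  (read d: S0→S1)
  step 2: S1  (read c: S1→S1)

After x (step 1): S1. After xy (step 2): S1.
They match, so y = c drives A around a cycle from S1 back to itself; pumping y any number of times keeps A in S1 before reading z, and xyⁱz ∈ L(A) for every i ≥ 0.

yes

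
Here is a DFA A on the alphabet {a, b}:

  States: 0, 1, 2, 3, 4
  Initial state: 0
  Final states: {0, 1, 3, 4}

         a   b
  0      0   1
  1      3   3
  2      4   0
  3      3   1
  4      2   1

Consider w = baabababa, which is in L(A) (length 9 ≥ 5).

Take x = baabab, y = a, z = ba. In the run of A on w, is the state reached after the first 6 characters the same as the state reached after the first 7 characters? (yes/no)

no

State sequence: 0 -b-> 1 -a-> 3 -a-> 3 -b-> 1 -a-> 3 -b-> 1 -a-> 3

After x (step 6): 1. After xy (step 7): 3.
They differ (1 ≠ 3), so y is not a cycle from the state after x; this split is not the one the pumping-lemma construction produces, and pumping y need not keep the string in L(A).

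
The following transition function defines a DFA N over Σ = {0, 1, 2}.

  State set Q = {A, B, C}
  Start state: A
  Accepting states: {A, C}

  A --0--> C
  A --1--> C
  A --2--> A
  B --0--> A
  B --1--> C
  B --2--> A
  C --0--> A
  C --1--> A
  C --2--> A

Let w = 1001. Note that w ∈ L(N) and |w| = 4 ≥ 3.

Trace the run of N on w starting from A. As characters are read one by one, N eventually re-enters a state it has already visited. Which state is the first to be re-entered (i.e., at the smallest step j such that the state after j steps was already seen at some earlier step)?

A

State sequence: A -1-> C -0-> A -0-> C -1-> A
First repeat at step 2: A was already visited.

The earliest repeat is at step j = 2: N is in A, which it already visited at step i = 0.
The DFA has 3 states, so the proof of the pumping lemma guarantees a repeated state among the first 3+1 visited; the segment between the two visits is the pumpable y.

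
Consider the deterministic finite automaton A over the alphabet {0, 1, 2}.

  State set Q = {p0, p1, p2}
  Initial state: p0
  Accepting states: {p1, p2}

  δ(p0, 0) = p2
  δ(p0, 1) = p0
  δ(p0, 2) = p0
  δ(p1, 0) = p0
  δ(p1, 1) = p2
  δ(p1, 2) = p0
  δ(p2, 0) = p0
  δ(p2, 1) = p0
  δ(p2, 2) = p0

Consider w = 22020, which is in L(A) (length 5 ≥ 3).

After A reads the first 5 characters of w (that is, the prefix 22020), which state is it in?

p2

Run of A on the first 5 characters of w = 2 2 0 2 0:
  step 0: p0  (start)
  step 1: p0  (read 2: p0→p0)
  step 2: p0  (read 2: p0→p0)
  step 3: p2  (read 0: p0→p2)
  step 4: p0  (read 2: p2→p0)
  step 5: p2  (read 0: p0→p2)

After reading 5 characters, A is in state p2.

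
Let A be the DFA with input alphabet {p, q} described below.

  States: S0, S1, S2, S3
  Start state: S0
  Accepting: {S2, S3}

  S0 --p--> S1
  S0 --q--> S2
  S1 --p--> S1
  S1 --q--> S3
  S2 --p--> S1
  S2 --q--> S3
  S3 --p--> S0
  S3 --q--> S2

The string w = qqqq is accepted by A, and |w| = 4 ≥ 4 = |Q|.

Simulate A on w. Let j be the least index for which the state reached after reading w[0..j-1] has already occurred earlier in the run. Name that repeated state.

S2

Run of A on w = q q q q:
  step 0: S0  (start)
  step 1: S2  (read q: S0→S2)
  step 2: S3  (read q: S2→S3)
  step 3: S2  (read q: S3→S2)   ← first repeat (S2 seen earlier)
  step 4: S3  (read q: S2→S3)

The earliest repeat is at step j = 3: A is in S2, which it already visited at step i = 1.
Pumping length from the standard proof: p = 4 (the number of states). The repeated state found above gives |xy| = j ≤ 4 and |y| = j − i ≥ 1.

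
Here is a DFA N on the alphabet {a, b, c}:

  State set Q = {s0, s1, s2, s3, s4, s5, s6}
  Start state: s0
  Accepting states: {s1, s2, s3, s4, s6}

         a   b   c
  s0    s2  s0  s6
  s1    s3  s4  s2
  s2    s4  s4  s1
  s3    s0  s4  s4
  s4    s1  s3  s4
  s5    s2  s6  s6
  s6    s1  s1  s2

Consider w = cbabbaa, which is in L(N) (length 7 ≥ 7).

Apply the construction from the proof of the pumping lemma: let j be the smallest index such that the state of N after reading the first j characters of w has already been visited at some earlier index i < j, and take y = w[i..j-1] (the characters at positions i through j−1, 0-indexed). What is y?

Run of N on w = c b a b b a a:
  step 0: s0  (start)
  step 1: s6  (read c: s0→s6)
  step 2: s1  (read b: s6→s1)
  step 3: s3  (read a: s1→s3)
  step 4: s4  (read b: s3→s4)
  step 5: s3  (read b: s4→s3)   ← first repeat (s3 seen earlier)
  step 6: s0  (read a: s3→s0)
  step 7: s2  (read a: s0→s2)

So i = 3, j = 5, giving x = w[0:3] = cba, y = w[3:5] = bb, z = w[5:7] = aa.
Check: |xy| = 5 ≤ 7 and |y| = 2 ≥ 1. Reading y takes N from s3 back to s3, so every xyⁱz is accepted.
The DFA has 7 states, so the proof of the pumping lemma guarantees a repeated state among the first 7+1 visited; the segment between the two visits is the pumpable y.

bb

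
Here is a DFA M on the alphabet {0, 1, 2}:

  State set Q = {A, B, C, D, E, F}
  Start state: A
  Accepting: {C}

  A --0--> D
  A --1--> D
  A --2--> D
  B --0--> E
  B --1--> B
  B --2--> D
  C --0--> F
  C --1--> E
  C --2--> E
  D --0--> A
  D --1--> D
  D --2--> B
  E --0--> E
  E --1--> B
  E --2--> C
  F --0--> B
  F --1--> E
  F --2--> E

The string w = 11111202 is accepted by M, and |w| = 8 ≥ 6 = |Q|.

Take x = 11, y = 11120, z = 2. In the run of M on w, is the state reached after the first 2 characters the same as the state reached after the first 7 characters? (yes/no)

Run of M on the first 7 characters of w = 1 1 1 1 1 2 0:
  step 0: A  (start)
  step 1: D  (read 1: A→D)
  step 2: D  (read 1: D→D)
  step 3: D  (read 1: D→D)
  step 4: D  (read 1: D→D)
  step 5: D  (read 1: D→D)
  step 6: B  (read 2: D→B)
  step 7: E  (read 0: B→E)

After x (step 2): D. After xy (step 7): E.
They differ (D ≠ E), so y is not a cycle from the state after x; this split is not the one the pumping-lemma construction produces, and pumping y need not keep the string in L(M).

no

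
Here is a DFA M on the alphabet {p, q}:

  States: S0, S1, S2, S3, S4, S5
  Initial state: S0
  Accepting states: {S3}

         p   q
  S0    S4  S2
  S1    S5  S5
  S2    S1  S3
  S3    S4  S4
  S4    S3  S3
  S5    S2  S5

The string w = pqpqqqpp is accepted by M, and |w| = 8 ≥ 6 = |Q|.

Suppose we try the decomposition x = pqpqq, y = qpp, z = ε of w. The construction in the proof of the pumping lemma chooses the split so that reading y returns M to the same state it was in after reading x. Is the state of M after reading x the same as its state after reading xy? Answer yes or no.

Run of M on the first 8 characters of w = p q p q q q p p:
  step 0: S0  (start)
  step 1: S4  (read p: S0→S4)
  step 2: S3  (read q: S4→S3)
  step 3: S4  (read p: S3→S4)
  step 4: S3  (read q: S4→S3)
  step 5: S4  (read q: S3→S4)
  step 6: S3  (read q: S4→S3)
  step 7: S4  (read p: S3→S4)
  step 8: S3  (read p: S4→S3)

After x (step 5): S4. After xy (step 8): S3.
They differ (S4 ≠ S3), so y is not a cycle from the state after x; this split is not the one the pumping-lemma construction produces, and pumping y need not keep the string in L(M).

no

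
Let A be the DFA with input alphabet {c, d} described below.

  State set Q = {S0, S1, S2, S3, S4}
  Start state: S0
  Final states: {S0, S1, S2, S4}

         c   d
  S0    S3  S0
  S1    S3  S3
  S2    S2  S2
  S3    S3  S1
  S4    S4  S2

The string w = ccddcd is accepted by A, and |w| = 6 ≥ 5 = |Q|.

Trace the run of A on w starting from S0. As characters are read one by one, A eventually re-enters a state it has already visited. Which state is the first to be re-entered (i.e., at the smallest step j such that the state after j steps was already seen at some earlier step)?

State sequence: S0 -c-> S3 -c-> S3 -d-> S1 -d-> S3 -c-> S3 -d-> S1
First repeat at step 2: S3 was already visited.

The earliest repeat is at step j = 2: A is in S3, which it already visited at step i = 1.
Since A has 5 states, any run of length ≥ 5 visits 5+1 states, so by pigeonhole some state repeats within the first 5 steps — that repeat gives the pumpable loop.

S3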